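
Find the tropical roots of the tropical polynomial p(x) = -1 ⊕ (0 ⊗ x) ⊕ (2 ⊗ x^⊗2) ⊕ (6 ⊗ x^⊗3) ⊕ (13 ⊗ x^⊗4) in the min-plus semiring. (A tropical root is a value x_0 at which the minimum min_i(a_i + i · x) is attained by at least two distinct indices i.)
Roots: {-7, -4, -2, -1}

Each tropical root is a break point of the lower envelope of the lines y = a_i + i · x (there are 5 lines, with slopes 0, 1, ..., 4). Only the lines that attain the minimum somewhere contribute to roots; other lines are dominated. Here the surviving (envelope) indices are i = 4, i = 3, i = 2, i = 1, i = 0.
Intersections between consecutive envelope lines give the roots: for adjacent envelope indices i < j the intersection is x = (a_i − a_j) / (j − i). Reading off the sorted break points: {-7, -4, -2, -1}.
Verification: at each break x_0, at least two indices attain the minimum of min_i(a_i + i · x_0).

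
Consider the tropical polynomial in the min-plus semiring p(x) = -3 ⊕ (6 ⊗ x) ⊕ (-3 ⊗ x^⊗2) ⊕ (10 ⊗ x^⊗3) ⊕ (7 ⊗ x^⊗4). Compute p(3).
p(3) = -3

A tropical monomial a ⊗ x^⊗i evaluates to a + i · x. Evaluating each term at x = 3:
  Term 0 contributes -3 + 0 · 3 = -3
  Term 1 contributes 6 + 1 · 3 = 9
  Term 2 contributes -3 + 2 · 3 = 3
  Term 3 contributes 10 + 3 · 3 = 19
  Term 4 contributes 7 + 4 · 3 = 19
p(3) = ⊕ of these = min[-3, 9, 3, 19, 19] = -3.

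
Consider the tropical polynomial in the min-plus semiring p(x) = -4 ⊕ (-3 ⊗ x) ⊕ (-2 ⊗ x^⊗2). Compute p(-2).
p(-2) = -6

A tropical monomial a ⊗ x^⊗i evaluates to a + i · x. Evaluating each term at x = -2:
  Term 0 contributes -4 + 0 · -2 = -4
  Term 1 contributes -3 + 1 · -2 = -5
  Term 2 contributes -2 + 2 · -2 = -6
p(-2) = ⊕ of these = min[-4, -5, -6] = -6.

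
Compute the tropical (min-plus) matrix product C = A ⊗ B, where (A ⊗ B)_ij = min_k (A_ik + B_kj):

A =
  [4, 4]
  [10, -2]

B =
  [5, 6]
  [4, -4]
A ⊗ B =
  [8, 0]
  [2, -6]

Apply the min-plus product entry-by-entry:
  C[0][0] = min over k of (A[0][0] + B[0][0] = 4 + 5 = 9, A[0][1] + B[1][0] = 4 + 4 = 8) = 8 (attained at k = 1)
  C[0][1] = min over k of (A[0][0] + B[0][1] = 4 + 6 = 10, A[0][1] + B[1][1] = 4 + -4 = 0) = 0 (attained at k = 1)
  C[1][0] = min over k of (A[1][0] + B[0][0] = 10 + 5 = 15, A[1][1] + B[1][0] = -2 + 4 = 2) = 2 (attained at k = 1)
  C[1][1] = min over k of (A[1][0] + B[0][1] = 10 + 6 = 16, A[1][1] + B[1][1] = -2 + -4 = -6) = -6 (attained at k = 1)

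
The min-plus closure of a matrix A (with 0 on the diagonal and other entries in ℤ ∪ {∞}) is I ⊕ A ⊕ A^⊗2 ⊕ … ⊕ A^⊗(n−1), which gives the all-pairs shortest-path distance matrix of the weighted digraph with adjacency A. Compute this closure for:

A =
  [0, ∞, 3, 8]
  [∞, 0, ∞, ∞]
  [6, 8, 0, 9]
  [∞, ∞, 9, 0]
Closure =
  [0, 11, 3, 8]
  [∞, 0, ∞, ∞]
  [6, 8, 0, 9]
  [15, 17, 9, 0]

This is the Floyd-Warshall all-pairs shortest-path computation. For each intermediate vertex k = 0, 1, …, 3, update dist[i][j] ← min(dist[i][j], dist[i][k] + dist[k][j]). The final matrix gives, for each (i, j), the minimum total weight of any directed path from i to j (possibly empty when i = j).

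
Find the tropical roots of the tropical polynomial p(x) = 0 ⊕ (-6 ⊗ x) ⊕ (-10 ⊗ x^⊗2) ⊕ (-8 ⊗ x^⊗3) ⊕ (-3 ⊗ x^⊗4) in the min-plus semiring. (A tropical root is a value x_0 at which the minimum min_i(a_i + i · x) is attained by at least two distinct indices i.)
Roots: {-5, -2, 4, 6}

Each tropical root is a break point of the lower envelope of the lines y = a_i + i · x (there are 5 lines, with slopes 0, 1, ..., 4). Only the lines that attain the minimum somewhere contribute to roots; other lines are dominated. Here the surviving (envelope) indices are i = 4, i = 3, i = 2, i = 1, i = 0.
Intersections between consecutive envelope lines give the roots: for adjacent envelope indices i < j the intersection is x = (a_i − a_j) / (j − i). Reading off the sorted break points: {-5, -2, 4, 6}.
Verification: at each break x_0, at least two indices attain the minimum of min_i(a_i + i · x_0).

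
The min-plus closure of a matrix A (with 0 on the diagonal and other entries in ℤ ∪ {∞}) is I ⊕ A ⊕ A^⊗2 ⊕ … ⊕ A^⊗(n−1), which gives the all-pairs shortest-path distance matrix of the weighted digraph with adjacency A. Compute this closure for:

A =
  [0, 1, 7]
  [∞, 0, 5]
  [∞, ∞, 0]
Closure =
  [0, 1, 6]
  [∞, 0, 5]
  [∞, ∞, 0]

This is the Floyd-Warshall all-pairs shortest-path computation. For each intermediate vertex k = 0, 1, …, 2, update dist[i][j] ← min(dist[i][j], dist[i][k] + dist[k][j]). The final matrix gives, for each (i, j), the minimum total weight of any directed path from i to j (possibly empty when i = j).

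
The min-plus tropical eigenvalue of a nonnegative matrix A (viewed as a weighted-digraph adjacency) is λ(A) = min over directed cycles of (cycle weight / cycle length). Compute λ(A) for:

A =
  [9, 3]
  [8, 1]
λ(A) = 1

Enumerate directed cycles and compute their means (weight / length). Sample:
  cycle 0 → 0: weight = 9, length = 1, mean = 9/1 ≈ 9.000
  cycle 1 → 1: weight = 1, length = 1, mean = 1/1 ≈ 1.000
  cycle 0 → 1 → 0: weight = 11, length = 2, mean = 11/2 ≈ 5.500
  cycle 1 → 0 → 1: weight = 11, length = 2, mean = 11/2 ≈ 5.500
Minimum mean = 1.000, attained e.g. along the cycle 1 → 1 with weight 1 and length 1. So λ(A) = 1/1 = 1.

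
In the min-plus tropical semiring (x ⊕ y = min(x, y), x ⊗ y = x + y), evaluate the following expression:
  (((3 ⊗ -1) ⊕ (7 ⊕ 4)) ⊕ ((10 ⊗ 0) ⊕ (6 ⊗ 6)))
(((3 ⊗ -1) ⊕ (7 ⊕ 4)) ⊕ ((10 ⊗ 0) ⊕ (6 ⊗ 6))) = 2

Expand innermost to outermost. Recall ⊕ takes the minimum of its arguments and ⊗ takes their sum. Working out the expression (((3 ⊗ -1) ⊕ (7 ⊕ 4)) ⊕ ((10 ⊗ 0) ⊕ (6 ⊗ 6))) gives 2.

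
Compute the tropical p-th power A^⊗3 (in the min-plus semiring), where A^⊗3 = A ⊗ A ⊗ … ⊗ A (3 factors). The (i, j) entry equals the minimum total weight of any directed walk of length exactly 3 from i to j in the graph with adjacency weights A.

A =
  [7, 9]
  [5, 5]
A^⊗3 =
  [19, 19]
  [15, 15]

Each entry (A^⊗3)_ij equals the minimum over all length-3 walks i = v_0 → v_1 → … → v_3 = j of Σ_t A[v_t][v_{t+1}]. For example, for (i, j) = (0, 1) we minimise over 4 possible intermediate vertex sequences; the minimum is 19, attained along the walk 0 → 1 → 1 → 1.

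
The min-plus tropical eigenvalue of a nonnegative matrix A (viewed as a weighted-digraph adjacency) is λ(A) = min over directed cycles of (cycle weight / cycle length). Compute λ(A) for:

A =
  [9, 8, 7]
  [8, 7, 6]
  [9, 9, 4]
λ(A) = 4

Enumerate directed cycles and compute their means (weight / length). Sample:
  cycle 0 → 0: weight = 9, length = 1, mean = 9/1 ≈ 9.000
  cycle 1 → 1: weight = 7, length = 1, mean = 7/1 ≈ 7.000
  cycle 2 → 2: weight = 4, length = 1, mean = 4/1 ≈ 4.000
  cycle 0 → 1 → 0: weight = 16, length = 2, mean = 16/2 ≈ 8.000
  cycle 0 → 2 → 0: weight = 16, length = 2, mean = 16/2 ≈ 8.000
  cycle 1 → 0 → 1: weight = 16, length = 2, mean = 16/2 ≈ 8.000
Minimum mean = 4.000, attained e.g. along the cycle 2 → 2 with weight 4 and length 1. So λ(A) = 4/1 = 4.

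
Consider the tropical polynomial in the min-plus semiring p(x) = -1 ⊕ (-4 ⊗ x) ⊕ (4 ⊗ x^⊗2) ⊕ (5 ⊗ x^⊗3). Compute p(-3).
p(-3) = -7

A tropical monomial a ⊗ x^⊗i evaluates to a + i · x. Evaluating each term at x = -3:
  Term 0 contributes -1 + 0 · -3 = -1
  Term 1 contributes -4 + 1 · -3 = -7
  Term 2 contributes 4 + 2 · -3 = -2
  Term 3 contributes 5 + 3 · -3 = -4
p(-3) = ⊕ of these = min[-1, -7, -2, -4] = -7.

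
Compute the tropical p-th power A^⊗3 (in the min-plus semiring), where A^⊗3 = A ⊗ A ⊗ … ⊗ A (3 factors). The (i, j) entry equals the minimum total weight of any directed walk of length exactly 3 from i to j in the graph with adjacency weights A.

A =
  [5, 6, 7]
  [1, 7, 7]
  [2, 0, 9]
A^⊗3 =
  [8, 12, 14]
  [8, 8, 13]
  [6, 7, 8]

Each entry (A^⊗3)_ij equals the minimum over all length-3 walks i = v_0 → v_1 → … → v_3 = j of Σ_t A[v_t][v_{t+1}]. For example, for (i, j) = (0, 2) we minimise over 9 possible intermediate vertex sequences; the minimum is 14, attained along the walk 0 → 1 → 0 → 2.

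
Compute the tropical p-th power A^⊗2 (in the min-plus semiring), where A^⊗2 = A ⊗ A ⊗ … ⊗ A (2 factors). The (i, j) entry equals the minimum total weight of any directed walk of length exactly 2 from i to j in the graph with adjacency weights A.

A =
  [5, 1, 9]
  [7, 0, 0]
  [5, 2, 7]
A^⊗2 =
  [8, 1, 1]
  [5, 0, 0]
  [9, 2, 2]

Each entry (A^⊗2)_ij equals the minimum over all length-2 walks i = v_0 → v_1 → … → v_2 = j of Σ_t A[v_t][v_{t+1}]. For example, for (i, j) = (0, 2) we minimise over 3 possible intermediate vertex sequences; the minimum is 1, attained along the walk 0 → 1 → 2.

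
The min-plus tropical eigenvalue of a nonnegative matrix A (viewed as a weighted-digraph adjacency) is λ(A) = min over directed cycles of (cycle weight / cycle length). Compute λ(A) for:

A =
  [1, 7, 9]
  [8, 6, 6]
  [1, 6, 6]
λ(A) = 1

Enumerate directed cycles and compute their means (weight / length). Sample:
  cycle 0 → 0: weight = 1, length = 1, mean = 1/1 ≈ 1.000
  cycle 1 → 1: weight = 6, length = 1, mean = 6/1 ≈ 6.000
  cycle 2 → 2: weight = 6, length = 1, mean = 6/1 ≈ 6.000
  cycle 0 → 1 → 0: weight = 15, length = 2, mean = 15/2 ≈ 7.500
  cycle 0 → 2 → 0: weight = 10, length = 2, mean = 10/2 ≈ 5.000
  cycle 1 → 0 → 1: weight = 15, length = 2, mean = 15/2 ≈ 7.500
Minimum mean = 1.000, attained e.g. along the cycle 0 → 0 with weight 1 and length 1. So λ(A) = 1/1 = 1.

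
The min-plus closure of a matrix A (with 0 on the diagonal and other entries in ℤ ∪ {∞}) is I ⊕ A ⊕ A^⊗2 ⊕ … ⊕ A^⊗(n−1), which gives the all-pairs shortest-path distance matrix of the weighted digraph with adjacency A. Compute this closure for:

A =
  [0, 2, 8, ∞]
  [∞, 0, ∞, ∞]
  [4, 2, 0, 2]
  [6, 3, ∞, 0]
Closure =
  [0, 2, 8, 10]
  [∞, 0, ∞, ∞]
  [4, 2, 0, 2]
  [6, 3, 14, 0]

This is the Floyd-Warshall all-pairs shortest-path computation. For each intermediate vertex k = 0, 1, …, 3, update dist[i][j] ← min(dist[i][j], dist[i][k] + dist[k][j]). The final matrix gives, for each (i, j), the minimum total weight of any directed path from i to j (possibly empty when i = j).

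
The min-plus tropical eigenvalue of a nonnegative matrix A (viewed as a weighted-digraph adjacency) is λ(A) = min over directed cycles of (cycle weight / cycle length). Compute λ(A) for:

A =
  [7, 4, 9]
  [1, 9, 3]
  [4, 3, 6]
λ(A) = 5/2

Enumerate directed cycles and compute their means (weight / length). Sample:
  cycle 0 → 0: weight = 7, length = 1, mean = 7/1 ≈ 7.000
  cycle 1 → 1: weight = 9, length = 1, mean = 9/1 ≈ 9.000
  cycle 2 → 2: weight = 6, length = 1, mean = 6/1 ≈ 6.000
  cycle 0 → 1 → 0: weight = 5, length = 2, mean = 5/2 ≈ 2.500
  cycle 0 → 2 → 0: weight = 13, length = 2, mean = 13/2 ≈ 6.500
  cycle 1 → 0 → 1: weight = 5, length = 2, mean = 5/2 ≈ 2.500
Minimum mean = 2.500, attained e.g. along the cycle 0 → 1 → 0 with weight 5 and length 2. So λ(A) = 5/2 = 5/2.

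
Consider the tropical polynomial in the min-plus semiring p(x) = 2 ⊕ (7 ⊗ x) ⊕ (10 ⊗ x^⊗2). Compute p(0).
p(0) = 2

A tropical monomial a ⊗ x^⊗i evaluates to a + i · x. Evaluating each term at x = 0:
  Term 0 contributes 2 + 0 · 0 = 2
  Term 1 contributes 7 + 1 · 0 = 7
  Term 2 contributes 10 + 2 · 0 = 10
p(0) = ⊕ of these = min[2, 7, 10] = 2.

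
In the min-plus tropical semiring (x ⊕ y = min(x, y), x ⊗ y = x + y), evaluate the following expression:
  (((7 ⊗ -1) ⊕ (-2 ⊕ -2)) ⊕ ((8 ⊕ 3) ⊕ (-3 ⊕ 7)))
(((7 ⊗ -1) ⊕ (-2 ⊕ -2)) ⊕ ((8 ⊕ 3) ⊕ (-3 ⊕ 7))) = -3

Expand innermost to outermost. Recall ⊕ takes the minimum of its arguments and ⊗ takes their sum. Working out the expression (((7 ⊗ -1) ⊕ (-2 ⊕ -2)) ⊕ ((8 ⊕ 3) ⊕ (-3 ⊕ 7))) gives -3.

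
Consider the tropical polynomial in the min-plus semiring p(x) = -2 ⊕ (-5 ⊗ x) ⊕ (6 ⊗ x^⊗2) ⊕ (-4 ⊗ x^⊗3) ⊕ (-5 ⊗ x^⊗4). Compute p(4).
p(4) = -2

A tropical monomial a ⊗ x^⊗i evaluates to a + i · x. Evaluating each term at x = 4:
  Term 0 contributes -2 + 0 · 4 = -2
  Term 1 contributes -5 + 1 · 4 = -1
  Term 2 contributes 6 + 2 · 4 = 14
  Term 3 contributes -4 + 3 · 4 = 8
  Term 4 contributes -5 + 4 · 4 = 11
p(4) = ⊕ of these = min[-2, -1, 14, 8, 11] = -2.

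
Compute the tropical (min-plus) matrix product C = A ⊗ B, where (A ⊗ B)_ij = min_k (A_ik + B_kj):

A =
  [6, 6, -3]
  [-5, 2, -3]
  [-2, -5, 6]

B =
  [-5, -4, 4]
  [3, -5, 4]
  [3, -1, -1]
A ⊗ B =
  [0, -4, -4]
  [-10, -9, -4]
  [-7, -10, -1]

Apply the min-plus product entry-by-entry:
  C[0][0] = min over k of (A[0][0] + B[0][0] = 6 + -5 = 1, A[0][1] + B[1][0] = 6 + 3 = 9, A[0][2] + B[2][0] = -3 + 3 = 0) = 0 (attained at k = 2)
  C[0][1] = min over k of (A[0][0] + B[0][1] = 6 + -4 = 2, A[0][1] + B[1][1] = 6 + -5 = 1, A[0][2] + B[2][1] = -3 + -1 = -4) = -4 (attained at k = 2)
  C[0][2] = min over k of (A[0][0] + B[0][2] = 6 + 4 = 10, A[0][1] + B[1][2] = 6 + 4 = 10, A[0][2] + B[2][2] = -3 + -1 = -4) = -4 (attained at k = 2)
  C[1][0] = min over k of (A[1][0] + B[0][0] = -5 + -5 = -10, A[1][1] + B[1][0] = 2 + 3 = 5, A[1][2] + B[2][0] = -3 + 3 = 0) = -10 (attained at k = 0)
  C[1][1] = min over k of (A[1][0] + B[0][1] = -5 + -4 = -9, A[1][1] + B[1][1] = 2 + -5 = -3, A[1][2] + B[2][1] = -3 + -1 = -4) = -9 (attained at k = 0)
  C[1][2] = min over k of (A[1][0] + B[0][2] = -5 + 4 = -1, A[1][1] + B[1][2] = 2 + 4 = 6, A[1][2] + B[2][2] = -3 + -1 = -4) = -4 (attained at k = 2)
  C[2][0] = min over k of (A[2][0] + B[0][0] = -2 + -5 = -7, A[2][1] + B[1][0] = -5 + 3 = -2, A[2][2] + B[2][0] = 6 + 3 = 9) = -7 (attained at k = 0)
  C[2][1] = min over k of (A[2][0] + B[0][1] = -2 + -4 = -6, A[2][1] + B[1][1] = -5 + -5 = -10, A[2][2] + B[2][1] = 6 + -1 = 5) = -10 (attained at k = 1)
  C[2][2] = min over k of (A[2][0] + B[0][2] = -2 + 4 = 2, A[2][1] + B[1][2] = -5 + 4 = -1, A[2][2] + B[2][2] = 6 + -1 = 5) = -1 (attained at k = 1)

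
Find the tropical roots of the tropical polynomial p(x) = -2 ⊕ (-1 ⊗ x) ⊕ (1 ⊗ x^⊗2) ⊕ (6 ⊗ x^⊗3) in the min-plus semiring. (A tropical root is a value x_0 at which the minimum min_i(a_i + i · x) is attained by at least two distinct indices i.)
Roots: {-5, -2, -1}

Each tropical root is a break point of the lower envelope of the lines y = a_i + i · x (there are 4 lines, with slopes 0, 1, ..., 3). Only the lines that attain the minimum somewhere contribute to roots; other lines are dominated. Here the surviving (envelope) indices are i = 3, i = 2, i = 1, i = 0.
Intersections between consecutive envelope lines give the roots: for adjacent envelope indices i < j the intersection is x = (a_i − a_j) / (j − i). Reading off the sorted break points: {-5, -2, -1}.
Verification: at each break x_0, at least two indices attain the minimum of min_i(a_i + i · x_0).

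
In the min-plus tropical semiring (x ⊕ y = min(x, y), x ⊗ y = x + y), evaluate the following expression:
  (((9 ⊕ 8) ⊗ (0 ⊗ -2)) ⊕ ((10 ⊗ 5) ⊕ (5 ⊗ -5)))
(((9 ⊕ 8) ⊗ (0 ⊗ -2)) ⊕ ((10 ⊗ 5) ⊕ (5 ⊗ -5))) = 0

Expand innermost to outermost. Recall ⊕ takes the minimum of its arguments and ⊗ takes their sum. Working out the expression (((9 ⊕ 8) ⊗ (0 ⊗ -2)) ⊕ ((10 ⊗ 5) ⊕ (5 ⊗ -5))) gives 0.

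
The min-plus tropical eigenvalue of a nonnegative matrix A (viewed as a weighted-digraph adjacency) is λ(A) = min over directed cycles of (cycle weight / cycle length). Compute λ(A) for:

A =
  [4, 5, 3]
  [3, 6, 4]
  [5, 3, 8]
λ(A) = 3

Enumerate directed cycles and compute their means (weight / length). Sample:
  cycle 0 → 0: weight = 4, length = 1, mean = 4/1 ≈ 4.000
  cycle 1 → 1: weight = 6, length = 1, mean = 6/1 ≈ 6.000
  cycle 2 → 2: weight = 8, length = 1, mean = 8/1 ≈ 8.000
  cycle 0 → 1 → 0: weight = 8, length = 2, mean = 8/2 ≈ 4.000
  cycle 0 → 2 → 0: weight = 8, length = 2, mean = 8/2 ≈ 4.000
  cycle 1 → 0 → 1: weight = 8, length = 2, mean = 8/2 ≈ 4.000
Minimum mean = 3.000, attained e.g. along the cycle 0 → 2 → 1 → 0 with weight 9 and length 3. So λ(A) = 9/3 = 3.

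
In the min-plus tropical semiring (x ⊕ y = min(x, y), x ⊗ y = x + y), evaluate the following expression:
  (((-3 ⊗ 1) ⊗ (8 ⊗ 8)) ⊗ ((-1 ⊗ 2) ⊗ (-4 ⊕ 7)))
(((-3 ⊗ 1) ⊗ (8 ⊗ 8)) ⊗ ((-1 ⊗ 2) ⊗ (-4 ⊕ 7))) = 11

Expand innermost to outermost. Recall ⊕ takes the minimum of its arguments and ⊗ takes their sum. Working out the expression (((-3 ⊗ 1) ⊗ (8 ⊗ 8)) ⊗ ((-1 ⊗ 2) ⊗ (-4 ⊕ 7))) gives 11.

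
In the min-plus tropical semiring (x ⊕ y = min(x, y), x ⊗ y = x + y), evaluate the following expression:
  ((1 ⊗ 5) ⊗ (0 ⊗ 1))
((1 ⊗ 5) ⊗ (0 ⊗ 1)) = 7

Expand innermost to outermost. Recall ⊕ takes the minimum of its arguments and ⊗ takes their sum. Working out the expression ((1 ⊗ 5) ⊗ (0 ⊗ 1)) gives 7.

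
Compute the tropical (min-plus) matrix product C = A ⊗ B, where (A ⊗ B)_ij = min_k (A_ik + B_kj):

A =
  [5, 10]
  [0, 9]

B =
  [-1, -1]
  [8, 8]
A ⊗ B =
  [4, 4]
  [-1, -1]

Apply the min-plus product entry-by-entry:
  C[0][0] = min over k of (A[0][0] + B[0][0] = 5 + -1 = 4, A[0][1] + B[1][0] = 10 + 8 = 18) = 4 (attained at k = 0)
  C[0][1] = min over k of (A[0][0] + B[0][1] = 5 + -1 = 4, A[0][1] + B[1][1] = 10 + 8 = 18) = 4 (attained at k = 0)
  C[1][0] = min over k of (A[1][0] + B[0][0] = 0 + -1 = -1, A[1][1] + B[1][0] = 9 + 8 = 17) = -1 (attained at k = 0)
  C[1][1] = min over k of (A[1][0] + B[0][1] = 0 + -1 = -1, A[1][1] + B[1][1] = 9 + 8 = 17) = -1 (attained at k = 0)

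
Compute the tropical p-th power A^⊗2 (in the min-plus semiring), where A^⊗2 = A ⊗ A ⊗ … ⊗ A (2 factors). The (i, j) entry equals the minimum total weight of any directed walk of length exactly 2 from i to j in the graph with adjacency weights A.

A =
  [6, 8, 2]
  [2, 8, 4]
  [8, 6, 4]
A^⊗2 =
  [10, 8, 6]
  [8, 10, 4]
  [8, 10, 8]

Each entry (A^⊗2)_ij equals the minimum over all length-2 walks i = v_0 → v_1 → … → v_2 = j of Σ_t A[v_t][v_{t+1}]. For example, for (i, j) = (0, 2) we minimise over 3 possible intermediate vertex sequences; the minimum is 6, attained along the walk 0 → 2 → 2.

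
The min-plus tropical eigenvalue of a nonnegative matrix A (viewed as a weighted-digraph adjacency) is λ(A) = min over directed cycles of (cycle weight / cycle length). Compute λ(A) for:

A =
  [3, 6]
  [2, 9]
λ(A) = 3

Enumerate directed cycles and compute their means (weight / length). Sample:
  cycle 0 → 0: weight = 3, length = 1, mean = 3/1 ≈ 3.000
  cycle 1 → 1: weight = 9, length = 1, mean = 9/1 ≈ 9.000
  cycle 0 → 1 → 0: weight = 8, length = 2, mean = 8/2 ≈ 4.000
  cycle 1 → 0 → 1: weight = 8, length = 2, mean = 8/2 ≈ 4.000
Minimum mean = 3.000, attained e.g. along the cycle 0 → 0 with weight 3 and length 1. So λ(A) = 3/1 = 3.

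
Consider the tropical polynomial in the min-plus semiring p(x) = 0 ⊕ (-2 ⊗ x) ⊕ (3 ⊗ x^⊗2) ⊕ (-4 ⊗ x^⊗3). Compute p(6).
p(6) = 0

A tropical monomial a ⊗ x^⊗i evaluates to a + i · x. Evaluating each term at x = 6:
  Term 0 contributes 0 + 0 · 6 = 0
  Term 1 contributes -2 + 1 · 6 = 4
  Term 2 contributes 3 + 2 · 6 = 15
  Term 3 contributes -4 + 3 · 6 = 14
p(6) = ⊕ of these = min[0, 4, 15, 14] = 0.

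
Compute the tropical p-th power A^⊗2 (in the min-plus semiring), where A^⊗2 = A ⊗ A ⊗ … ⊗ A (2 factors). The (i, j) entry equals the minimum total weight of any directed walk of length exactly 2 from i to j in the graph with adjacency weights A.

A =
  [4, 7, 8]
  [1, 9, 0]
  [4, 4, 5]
A^⊗2 =
  [8, 11, 7]
  [4, 4, 5]
  [5, 9, 4]

Each entry (A^⊗2)_ij equals the minimum over all length-2 walks i = v_0 → v_1 → … → v_2 = j of Σ_t A[v_t][v_{t+1}]. For example, for (i, j) = (0, 2) we minimise over 3 possible intermediate vertex sequences; the minimum is 7, attained along the walk 0 → 1 → 2.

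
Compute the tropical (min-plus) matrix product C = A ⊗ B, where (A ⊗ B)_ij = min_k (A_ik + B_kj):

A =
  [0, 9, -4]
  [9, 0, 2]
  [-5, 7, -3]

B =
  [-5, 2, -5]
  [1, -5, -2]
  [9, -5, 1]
A ⊗ B =
  [-5, -9, -5]
  [1, -5, -2]
  [-10, -8, -10]

Apply the min-plus product entry-by-entry:
  C[0][0] = min over k of (A[0][0] + B[0][0] = 0 + -5 = -5, A[0][1] + B[1][0] = 9 + 1 = 10, A[0][2] + B[2][0] = -4 + 9 = 5) = -5 (attained at k = 0)
  C[0][1] = min over k of (A[0][0] + B[0][1] = 0 + 2 = 2, A[0][1] + B[1][1] = 9 + -5 = 4, A[0][2] + B[2][1] = -4 + -5 = -9) = -9 (attained at k = 2)
  C[0][2] = min over k of (A[0][0] + B[0][2] = 0 + -5 = -5, A[0][1] + B[1][2] = 9 + -2 = 7, A[0][2] + B[2][2] = -4 + 1 = -3) = -5 (attained at k = 0)
  C[1][0] = min over k of (A[1][0] + B[0][0] = 9 + -5 = 4, A[1][1] + B[1][0] = 0 + 1 = 1, A[1][2] + B[2][0] = 2 + 9 = 11) = 1 (attained at k = 1)
  C[1][1] = min over k of (A[1][0] + B[0][1] = 9 + 2 = 11, A[1][1] + B[1][1] = 0 + -5 = -5, A[1][2] + B[2][1] = 2 + -5 = -3) = -5 (attained at k = 1)
  C[1][2] = min over k of (A[1][0] + B[0][2] = 9 + -5 = 4, A[1][1] + B[1][2] = 0 + -2 = -2, A[1][2] + B[2][2] = 2 + 1 = 3) = -2 (attained at k = 1)
  C[2][0] = min over k of (A[2][0] + B[0][0] = -5 + -5 = -10, A[2][1] + B[1][0] = 7 + 1 = 8, A[2][2] + B[2][0] = -3 + 9 = 6) = -10 (attained at k = 0)
  C[2][1] = min over k of (A[2][0] + B[0][1] = -5 + 2 = -3, A[2][1] + B[1][1] = 7 + -5 = 2, A[2][2] + B[2][1] = -3 + -5 = -8) = -8 (attained at k = 2)
  C[2][2] = min over k of (A[2][0] + B[0][2] = -5 + -5 = -10, A[2][1] + B[1][2] = 7 + -2 = 5, A[2][2] + B[2][2] = -3 + 1 = -2) = -10 (attained at k = 0)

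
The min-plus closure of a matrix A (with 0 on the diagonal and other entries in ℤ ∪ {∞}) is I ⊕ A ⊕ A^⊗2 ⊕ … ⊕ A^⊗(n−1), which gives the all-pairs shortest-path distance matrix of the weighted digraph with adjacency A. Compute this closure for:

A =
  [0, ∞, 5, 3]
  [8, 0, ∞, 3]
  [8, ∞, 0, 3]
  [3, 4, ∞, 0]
Closure =
  [0, 7, 5, 3]
  [6, 0, 11, 3]
  [6, 7, 0, 3]
  [3, 4, 8, 0]

This is the Floyd-Warshall all-pairs shortest-path computation. For each intermediate vertex k = 0, 1, …, 3, update dist[i][j] ← min(dist[i][j], dist[i][k] + dist[k][j]). The final matrix gives, for each (i, j), the minimum total weight of any directed path from i to j (possibly empty when i = j).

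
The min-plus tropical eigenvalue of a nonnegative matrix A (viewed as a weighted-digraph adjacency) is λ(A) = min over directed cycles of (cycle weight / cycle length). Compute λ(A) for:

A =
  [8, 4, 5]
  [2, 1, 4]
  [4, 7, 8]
λ(A) = 1

Enumerate directed cycles and compute their means (weight / length). Sample:
  cycle 0 → 0: weight = 8, length = 1, mean = 8/1 ≈ 8.000
  cycle 1 → 1: weight = 1, length = 1, mean = 1/1 ≈ 1.000
  cycle 2 → 2: weight = 8, length = 1, mean = 8/1 ≈ 8.000
  cycle 0 → 1 → 0: weight = 6, length = 2, mean = 6/2 ≈ 3.000
  cycle 0 → 2 → 0: weight = 9, length = 2, mean = 9/2 ≈ 4.500
  cycle 1 → 0 → 1: weight = 6, length = 2, mean = 6/2 ≈ 3.000
Minimum mean = 1.000, attained e.g. along the cycle 1 → 1 with weight 1 and length 1. So λ(A) = 1/1 = 1.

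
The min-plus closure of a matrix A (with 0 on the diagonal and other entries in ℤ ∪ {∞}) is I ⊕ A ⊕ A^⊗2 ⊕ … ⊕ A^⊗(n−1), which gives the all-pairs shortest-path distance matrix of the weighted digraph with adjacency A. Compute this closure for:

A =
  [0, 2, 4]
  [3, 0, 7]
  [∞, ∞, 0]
Closure =
  [0, 2, 4]
  [3, 0, 7]
  [∞, ∞, 0]

This is the Floyd-Warshall all-pairs shortest-path computation. For each intermediate vertex k = 0, 1, …, 2, update dist[i][j] ← min(dist[i][j], dist[i][k] + dist[k][j]). The final matrix gives, for each (i, j), the minimum total weight of any directed path from i to j (possibly empty when i = j).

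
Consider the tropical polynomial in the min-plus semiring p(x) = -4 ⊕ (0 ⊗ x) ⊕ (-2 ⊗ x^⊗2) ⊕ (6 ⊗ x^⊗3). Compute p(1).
p(1) = -4

A tropical monomial a ⊗ x^⊗i evaluates to a + i · x. Evaluating each term at x = 1:
  Term 0 contributes -4 + 0 · 1 = -4
  Term 1 contributes 0 + 1 · 1 = 1
  Term 2 contributes -2 + 2 · 1 = 0
  Term 3 contributes 6 + 3 · 1 = 9
p(1) = ⊕ of these = min[-4, 1, 0, 9] = -4.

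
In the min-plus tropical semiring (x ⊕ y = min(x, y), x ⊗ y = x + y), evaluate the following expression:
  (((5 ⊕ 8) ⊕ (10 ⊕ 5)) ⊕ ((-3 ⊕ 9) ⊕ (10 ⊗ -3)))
(((5 ⊕ 8) ⊕ (10 ⊕ 5)) ⊕ ((-3 ⊕ 9) ⊕ (10 ⊗ -3))) = -3

Expand innermost to outermost. Recall ⊕ takes the minimum of its arguments and ⊗ takes their sum. Working out the expression (((5 ⊕ 8) ⊕ (10 ⊕ 5)) ⊕ ((-3 ⊕ 9) ⊕ (10 ⊗ -3))) gives -3.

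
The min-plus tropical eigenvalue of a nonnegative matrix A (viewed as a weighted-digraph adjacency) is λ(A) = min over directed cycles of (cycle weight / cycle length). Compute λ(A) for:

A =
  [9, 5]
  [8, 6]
λ(A) = 6

Enumerate directed cycles and compute their means (weight / length). Sample:
  cycle 0 → 0: weight = 9, length = 1, mean = 9/1 ≈ 9.000
  cycle 1 → 1: weight = 6, length = 1, mean = 6/1 ≈ 6.000
  cycle 0 → 1 → 0: weight = 13, length = 2, mean = 13/2 ≈ 6.500
  cycle 1 → 0 → 1: weight = 13, length = 2, mean = 13/2 ≈ 6.500
Minimum mean = 6.000, attained e.g. along the cycle 1 → 1 with weight 6 and length 1. So λ(A) = 6/1 = 6.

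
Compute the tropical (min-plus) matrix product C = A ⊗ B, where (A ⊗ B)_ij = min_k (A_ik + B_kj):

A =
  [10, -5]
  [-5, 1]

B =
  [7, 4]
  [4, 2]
A ⊗ B =
  [-1, -3]
  [2, -1]

Apply the min-plus product entry-by-entry:
  C[0][0] = min over k of (A[0][0] + B[0][0] = 10 + 7 = 17, A[0][1] + B[1][0] = -5 + 4 = -1) = -1 (attained at k = 1)
  C[0][1] = min over k of (A[0][0] + B[0][1] = 10 + 4 = 14, A[0][1] + B[1][1] = -5 + 2 = -3) = -3 (attained at k = 1)
  C[1][0] = min over k of (A[1][0] + B[0][0] = -5 + 7 = 2, A[1][1] + B[1][0] = 1 + 4 = 5) = 2 (attained at k = 0)
  C[1][1] = min over k of (A[1][0] + B[0][1] = -5 + 4 = -1, A[1][1] + B[1][1] = 1 + 2 = 3) = -1 (attained at k = 0)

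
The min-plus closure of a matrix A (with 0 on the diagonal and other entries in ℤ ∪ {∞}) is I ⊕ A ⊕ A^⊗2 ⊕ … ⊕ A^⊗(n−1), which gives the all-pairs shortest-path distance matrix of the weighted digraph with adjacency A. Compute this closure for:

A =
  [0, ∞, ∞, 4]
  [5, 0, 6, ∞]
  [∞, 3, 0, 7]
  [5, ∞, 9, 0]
Closure =
  [0, 16, 13, 4]
  [5, 0, 6, 9]
  [8, 3, 0, 7]
  [5, 12, 9, 0]

This is the Floyd-Warshall all-pairs shortest-path computation. For each intermediate vertex k = 0, 1, …, 3, update dist[i][j] ← min(dist[i][j], dist[i][k] + dist[k][j]). The final matrix gives, for each (i, j), the minimum total weight of any directed path from i to j (possibly empty when i = j).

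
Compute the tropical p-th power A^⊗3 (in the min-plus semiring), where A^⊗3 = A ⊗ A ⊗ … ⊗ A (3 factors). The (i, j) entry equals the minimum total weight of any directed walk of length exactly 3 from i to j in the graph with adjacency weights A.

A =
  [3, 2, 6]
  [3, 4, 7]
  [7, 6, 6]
A^⊗3 =
  [8, 7, 11]
  [8, 8, 12]
  [12, 11, 15]

Each entry (A^⊗3)_ij equals the minimum over all length-3 walks i = v_0 → v_1 → … → v_3 = j of Σ_t A[v_t][v_{t+1}]. For example, for (i, j) = (0, 2) we minimise over 9 possible intermediate vertex sequences; the minimum is 11, attained along the walk 0 → 1 → 0 → 2.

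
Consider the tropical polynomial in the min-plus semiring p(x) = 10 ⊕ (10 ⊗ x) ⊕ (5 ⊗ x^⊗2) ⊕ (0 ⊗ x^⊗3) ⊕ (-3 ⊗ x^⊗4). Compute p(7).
p(7) = 10

A tropical monomial a ⊗ x^⊗i evaluates to a + i · x. Evaluating each term at x = 7:
  Term 0 contributes 10 + 0 · 7 = 10
  Term 1 contributes 10 + 1 · 7 = 17
  Term 2 contributes 5 + 2 · 7 = 19
  Term 3 contributes 0 + 3 · 7 = 21
  Term 4 contributes -3 + 4 · 7 = 25
p(7) = ⊕ of these = min[10, 17, 19, 21, 25] = 10.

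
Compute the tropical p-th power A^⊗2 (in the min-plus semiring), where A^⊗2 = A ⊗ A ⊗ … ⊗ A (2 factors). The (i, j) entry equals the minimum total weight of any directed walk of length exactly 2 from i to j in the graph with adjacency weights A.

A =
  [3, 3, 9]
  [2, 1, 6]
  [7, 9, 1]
A^⊗2 =
  [5, 4, 9]
  [3, 2, 7]
  [8, 10, 2]

Each entry (A^⊗2)_ij equals the minimum over all length-2 walks i = v_0 → v_1 → … → v_2 = j of Σ_t A[v_t][v_{t+1}]. For example, for (i, j) = (0, 2) we minimise over 3 possible intermediate vertex sequences; the minimum is 9, attained along the walk 0 → 1 → 2.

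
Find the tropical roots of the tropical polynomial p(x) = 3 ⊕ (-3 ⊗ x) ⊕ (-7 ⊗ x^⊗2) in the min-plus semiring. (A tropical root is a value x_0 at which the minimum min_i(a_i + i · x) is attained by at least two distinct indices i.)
Roots: {4, 6}

Each tropical root is a break point of the lower envelope of the lines y = a_i + i · x (there are 3 lines, with slopes 0, 1, ..., 2). Only the lines that attain the minimum somewhere contribute to roots; other lines are dominated. Here the surviving (envelope) indices are i = 2, i = 1, i = 0.
Intersections between consecutive envelope lines give the roots: for adjacent envelope indices i < j the intersection is x = (a_i − a_j) / (j − i). Reading off the sorted break points: {4, 6}.
Verification: at each break x_0, at least two indices attain the minimum of min_i(a_i + i · x_0).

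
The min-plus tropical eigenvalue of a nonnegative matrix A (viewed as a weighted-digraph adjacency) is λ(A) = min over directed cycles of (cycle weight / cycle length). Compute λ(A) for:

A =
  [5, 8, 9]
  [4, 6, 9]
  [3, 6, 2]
λ(A) = 2

Enumerate directed cycles and compute their means (weight / length). Sample:
  cycle 0 → 0: weight = 5, length = 1, mean = 5/1 ≈ 5.000
  cycle 1 → 1: weight = 6, length = 1, mean = 6/1 ≈ 6.000
  cycle 2 → 2: weight = 2, length = 1, mean = 2/1 ≈ 2.000
  cycle 0 → 1 → 0: weight = 12, length = 2, mean = 12/2 ≈ 6.000
  cycle 0 → 2 → 0: weight = 12, length = 2, mean = 12/2 ≈ 6.000
  cycle 1 → 0 → 1: weight = 12, length = 2, mean = 12/2 ≈ 6.000
Minimum mean = 2.000, attained e.g. along the cycle 2 → 2 with weight 2 and length 1. So λ(A) = 2/1 = 2.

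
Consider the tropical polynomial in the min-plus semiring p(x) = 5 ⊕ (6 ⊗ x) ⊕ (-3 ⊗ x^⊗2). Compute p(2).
p(2) = 1

A tropical monomial a ⊗ x^⊗i evaluates to a + i · x. Evaluating each term at x = 2:
  Term 0 contributes 5 + 0 · 2 = 5
  Term 1 contributes 6 + 1 · 2 = 8
  Term 2 contributes -3 + 2 · 2 = 1
p(2) = ⊕ of these = min[5, 8, 1] = 1.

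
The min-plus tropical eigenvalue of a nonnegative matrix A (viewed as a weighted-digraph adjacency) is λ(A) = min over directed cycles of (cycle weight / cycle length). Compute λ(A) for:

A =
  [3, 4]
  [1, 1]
λ(A) = 1

Enumerate directed cycles and compute their means (weight / length). Sample:
  cycle 0 → 0: weight = 3, length = 1, mean = 3/1 ≈ 3.000
  cycle 1 → 1: weight = 1, length = 1, mean = 1/1 ≈ 1.000
  cycle 0 → 1 → 0: weight = 5, length = 2, mean = 5/2 ≈ 2.500
  cycle 1 → 0 → 1: weight = 5, length = 2, mean = 5/2 ≈ 2.500
Minimum mean = 1.000, attained e.g. along the cycle 1 → 1 with weight 1 and length 1. So λ(A) = 1/1 = 1.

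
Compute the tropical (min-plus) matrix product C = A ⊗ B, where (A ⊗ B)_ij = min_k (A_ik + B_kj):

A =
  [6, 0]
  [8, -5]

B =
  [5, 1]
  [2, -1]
A ⊗ B =
  [2, -1]
  [-3, -6]

Apply the min-plus product entry-by-entry:
  C[0][0] = min over k of (A[0][0] + B[0][0] = 6 + 5 = 11, A[0][1] + B[1][0] = 0 + 2 = 2) = 2 (attained at k = 1)
  C[0][1] = min over k of (A[0][0] + B[0][1] = 6 + 1 = 7, A[0][1] + B[1][1] = 0 + -1 = -1) = -1 (attained at k = 1)
  C[1][0] = min over k of (A[1][0] + B[0][0] = 8 + 5 = 13, A[1][1] + B[1][0] = -5 + 2 = -3) = -3 (attained at k = 1)
  C[1][1] = min over k of (A[1][0] + B[0][1] = 8 + 1 = 9, A[1][1] + B[1][1] = -5 + -1 = -6) = -6 (attained at k = 1)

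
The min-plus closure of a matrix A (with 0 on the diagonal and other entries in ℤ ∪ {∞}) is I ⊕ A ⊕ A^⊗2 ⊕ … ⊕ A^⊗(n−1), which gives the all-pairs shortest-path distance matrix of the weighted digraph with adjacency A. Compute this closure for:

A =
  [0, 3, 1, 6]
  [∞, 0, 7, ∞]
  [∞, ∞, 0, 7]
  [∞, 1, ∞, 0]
Closure =
  [0, 3, 1, 6]
  [∞, 0, 7, 14]
  [∞, 8, 0, 7]
  [∞, 1, 8, 0]

This is the Floyd-Warshall all-pairs shortest-path computation. For each intermediate vertex k = 0, 1, …, 3, update dist[i][j] ← min(dist[i][j], dist[i][k] + dist[k][j]). The final matrix gives, for each (i, j), the minimum total weight of any directed path from i to j (possibly empty when i = j).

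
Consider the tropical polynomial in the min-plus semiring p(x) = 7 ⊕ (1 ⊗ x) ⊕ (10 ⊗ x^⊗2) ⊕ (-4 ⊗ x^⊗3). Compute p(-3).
p(-3) = -13

A tropical monomial a ⊗ x^⊗i evaluates to a + i · x. Evaluating each term at x = -3:
  Term 0 contributes 7 + 0 · -3 = 7
  Term 1 contributes 1 + 1 · -3 = -2
  Term 2 contributes 10 + 2 · -3 = 4
  Term 3 contributes -4 + 3 · -3 = -13
p(-3) = ⊕ of these = min[7, -2, 4, -13] = -13.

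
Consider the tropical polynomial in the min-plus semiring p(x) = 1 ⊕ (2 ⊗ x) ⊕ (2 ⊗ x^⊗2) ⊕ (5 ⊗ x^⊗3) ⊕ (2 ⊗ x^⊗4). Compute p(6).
p(6) = 1

A tropical monomial a ⊗ x^⊗i evaluates to a + i · x. Evaluating each term at x = 6:
  Term 0 contributes 1 + 0 · 6 = 1
  Term 1 contributes 2 + 1 · 6 = 8
  Term 2 contributes 2 + 2 · 6 = 14
  Term 3 contributes 5 + 3 · 6 = 23
  Term 4 contributes 2 + 4 · 6 = 26
p(6) = ⊕ of these = min[1, 8, 14, 23, 26] = 1.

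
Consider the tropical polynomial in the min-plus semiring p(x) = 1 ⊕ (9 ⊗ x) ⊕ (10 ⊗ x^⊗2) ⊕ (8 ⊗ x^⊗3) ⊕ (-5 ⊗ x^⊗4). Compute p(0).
p(0) = -5

A tropical monomial a ⊗ x^⊗i evaluates to a + i · x. Evaluating each term at x = 0:
  Term 0 contributes 1 + 0 · 0 = 1
  Term 1 contributes 9 + 1 · 0 = 9
  Term 2 contributes 10 + 2 · 0 = 10
  Term 3 contributes 8 + 3 · 0 = 8
  Term 4 contributes -5 + 4 · 0 = -5
p(0) = ⊕ of these = min[1, 9, 10, 8, -5] = -5.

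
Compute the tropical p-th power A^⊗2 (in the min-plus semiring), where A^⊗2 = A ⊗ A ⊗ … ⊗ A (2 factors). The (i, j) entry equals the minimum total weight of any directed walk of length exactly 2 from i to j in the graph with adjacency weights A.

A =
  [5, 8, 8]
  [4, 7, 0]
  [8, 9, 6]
A^⊗2 =
  [10, 13, 8]
  [8, 9, 6]
  [13, 15, 9]

Each entry (A^⊗2)_ij equals the minimum over all length-2 walks i = v_0 → v_1 → … → v_2 = j of Σ_t A[v_t][v_{t+1}]. For example, for (i, j) = (0, 2) we minimise over 3 possible intermediate vertex sequences; the minimum is 8, attained along the walk 0 → 1 → 2.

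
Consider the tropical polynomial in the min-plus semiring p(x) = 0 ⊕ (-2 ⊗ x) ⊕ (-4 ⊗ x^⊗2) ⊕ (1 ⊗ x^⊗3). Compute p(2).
p(2) = 0

A tropical monomial a ⊗ x^⊗i evaluates to a + i · x. Evaluating each term at x = 2:
  Term 0 contributes 0 + 0 · 2 = 0
  Term 1 contributes -2 + 1 · 2 = 0
  Term 2 contributes -4 + 2 · 2 = 0
  Term 3 contributes 1 + 3 · 2 = 7
p(2) = ⊕ of these = min[0, 0, 0, 7] = 0.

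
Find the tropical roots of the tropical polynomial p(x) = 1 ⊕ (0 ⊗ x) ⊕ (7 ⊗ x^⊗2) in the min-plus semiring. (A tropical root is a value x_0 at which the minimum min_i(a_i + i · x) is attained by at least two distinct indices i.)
Roots: {-7, 1}

Each tropical root is a break point of the lower envelope of the lines y = a_i + i · x (there are 3 lines, with slopes 0, 1, ..., 2). Only the lines that attain the minimum somewhere contribute to roots; other lines are dominated. Here the surviving (envelope) indices are i = 2, i = 1, i = 0.
Intersections between consecutive envelope lines give the roots: for adjacent envelope indices i < j the intersection is x = (a_i − a_j) / (j − i). Reading off the sorted break points: {-7, 1}.
Verification: at each break x_0, at least two indices attain the minimum of min_i(a_i + i · x_0).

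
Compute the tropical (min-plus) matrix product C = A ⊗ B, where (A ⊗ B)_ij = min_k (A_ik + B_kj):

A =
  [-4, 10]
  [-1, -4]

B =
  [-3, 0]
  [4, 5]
A ⊗ B =
  [-7, -4]
  [-4, -1]

Apply the min-plus product entry-by-entry:
  C[0][0] = min over k of (A[0][0] + B[0][0] = -4 + -3 = -7, A[0][1] + B[1][0] = 10 + 4 = 14) = -7 (attained at k = 0)
  C[0][1] = min over k of (A[0][0] + B[0][1] = -4 + 0 = -4, A[0][1] + B[1][1] = 10 + 5 = 15) = -4 (attained at k = 0)
  C[1][0] = min over k of (A[1][0] + B[0][0] = -1 + -3 = -4, A[1][1] + B[1][0] = -4 + 4 = 0) = -4 (attained at k = 0)
  C[1][1] = min over k of (A[1][0] + B[0][1] = -1 + 0 = -1, A[1][1] + B[1][1] = -4 + 5 = 1) = -1 (attained at k = 0)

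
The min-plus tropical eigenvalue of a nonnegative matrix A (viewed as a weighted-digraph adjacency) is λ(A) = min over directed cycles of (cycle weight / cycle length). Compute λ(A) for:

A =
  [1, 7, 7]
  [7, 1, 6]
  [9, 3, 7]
λ(A) = 1

Enumerate directed cycles and compute their means (weight / length). Sample:
  cycle 0 → 0: weight = 1, length = 1, mean = 1/1 ≈ 1.000
  cycle 1 → 1: weight = 1, length = 1, mean = 1/1 ≈ 1.000
  cycle 2 → 2: weight = 7, length = 1, mean = 7/1 ≈ 7.000
  cycle 0 → 1 → 0: weight = 14, length = 2, mean = 14/2 ≈ 7.000
  cycle 0 → 2 → 0: weight = 16, length = 2, mean = 16/2 ≈ 8.000
  cycle 1 → 0 → 1: weight = 14, length = 2, mean = 14/2 ≈ 7.000
Minimum mean = 1.000, attained e.g. along the cycle 0 → 0 with weight 1 and length 1. So λ(A) = 1/1 = 1.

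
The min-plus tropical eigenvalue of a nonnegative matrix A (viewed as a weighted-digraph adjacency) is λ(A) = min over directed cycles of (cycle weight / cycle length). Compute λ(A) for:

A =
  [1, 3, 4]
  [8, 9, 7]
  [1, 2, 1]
λ(A) = 1

Enumerate directed cycles and compute their means (weight / length). Sample:
  cycle 0 → 0: weight = 1, length = 1, mean = 1/1 ≈ 1.000
  cycle 1 → 1: weight = 9, length = 1, mean = 9/1 ≈ 9.000
  cycle 2 → 2: weight = 1, length = 1, mean = 1/1 ≈ 1.000
  cycle 0 → 1 → 0: weight = 11, length = 2, mean = 11/2 ≈ 5.500
  cycle 0 → 2 → 0: weight = 5, length = 2, mean = 5/2 ≈ 2.500
  cycle 1 → 0 → 1: weight = 11, length = 2, mean = 11/2 ≈ 5.500
Minimum mean = 1.000, attained e.g. along the cycle 0 → 0 with weight 1 and length 1. So λ(A) = 1/1 = 1.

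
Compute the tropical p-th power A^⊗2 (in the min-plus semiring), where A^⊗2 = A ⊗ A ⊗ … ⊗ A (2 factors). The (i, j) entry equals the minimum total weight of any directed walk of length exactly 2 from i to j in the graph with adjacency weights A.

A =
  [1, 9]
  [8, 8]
A^⊗2 =
  [2, 10]
  [9, 16]

Each entry (A^⊗2)_ij equals the minimum over all length-2 walks i = v_0 → v_1 → … → v_2 = j of Σ_t A[v_t][v_{t+1}]. For example, for (i, j) = (0, 1) we minimise over 2 possible intermediate vertex sequences; the minimum is 10, attained along the walk 0 → 0 → 1.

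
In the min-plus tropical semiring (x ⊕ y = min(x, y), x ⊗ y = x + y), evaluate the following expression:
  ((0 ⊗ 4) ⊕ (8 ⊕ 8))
((0 ⊗ 4) ⊕ (8 ⊕ 8)) = 4

Expand innermost to outermost. Recall ⊕ takes the minimum of its arguments and ⊗ takes their sum. Working out the expression ((0 ⊗ 4) ⊕ (8 ⊕ 8)) gives 4.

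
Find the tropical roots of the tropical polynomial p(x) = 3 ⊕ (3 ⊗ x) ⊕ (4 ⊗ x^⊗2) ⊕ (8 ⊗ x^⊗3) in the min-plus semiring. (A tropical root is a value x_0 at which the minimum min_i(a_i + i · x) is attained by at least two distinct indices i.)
Roots: {-4, -1, 0}

Each tropical root is a break point of the lower envelope of the lines y = a_i + i · x (there are 4 lines, with slopes 0, 1, ..., 3). Only the lines that attain the minimum somewhere contribute to roots; other lines are dominated. Here the surviving (envelope) indices are i = 3, i = 2, i = 1, i = 0.
Intersections between consecutive envelope lines give the roots: for adjacent envelope indices i < j the intersection is x = (a_i − a_j) / (j − i). Reading off the sorted break points: {-4, -1, 0}.
Verification: at each break x_0, at least two indices attain the minimum of min_i(a_i + i · x_0).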